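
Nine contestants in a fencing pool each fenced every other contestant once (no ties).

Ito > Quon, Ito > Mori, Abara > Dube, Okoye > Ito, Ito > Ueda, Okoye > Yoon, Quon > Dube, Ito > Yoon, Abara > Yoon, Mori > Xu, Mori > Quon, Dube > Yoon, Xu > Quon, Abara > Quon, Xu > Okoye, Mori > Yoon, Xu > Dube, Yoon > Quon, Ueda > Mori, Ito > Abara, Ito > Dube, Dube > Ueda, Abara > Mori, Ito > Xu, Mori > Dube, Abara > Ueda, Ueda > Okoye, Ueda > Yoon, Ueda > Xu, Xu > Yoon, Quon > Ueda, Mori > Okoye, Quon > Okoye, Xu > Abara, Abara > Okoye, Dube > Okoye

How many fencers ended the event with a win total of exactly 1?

1

Win totals: Yoon 1, Quon 3, Ito 7, Abara 6, Okoye 2, Dube 3, Mori 5, Xu 5, Ueda 4.
Exactly 1: Yoon — 1 fencer.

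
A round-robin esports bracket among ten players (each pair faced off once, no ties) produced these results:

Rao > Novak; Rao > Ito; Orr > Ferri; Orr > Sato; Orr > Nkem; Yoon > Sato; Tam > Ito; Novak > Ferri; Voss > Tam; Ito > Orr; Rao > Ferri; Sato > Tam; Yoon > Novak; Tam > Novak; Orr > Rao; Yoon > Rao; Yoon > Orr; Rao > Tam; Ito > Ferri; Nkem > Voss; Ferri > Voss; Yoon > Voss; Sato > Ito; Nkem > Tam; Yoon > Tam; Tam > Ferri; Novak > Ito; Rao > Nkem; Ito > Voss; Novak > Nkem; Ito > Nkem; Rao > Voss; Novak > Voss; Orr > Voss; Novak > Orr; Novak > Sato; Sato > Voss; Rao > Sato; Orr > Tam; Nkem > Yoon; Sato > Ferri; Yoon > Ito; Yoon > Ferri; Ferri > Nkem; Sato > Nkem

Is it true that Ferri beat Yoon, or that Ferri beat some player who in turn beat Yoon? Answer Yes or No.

Ferri did not beat Yoon directly.
Ferri beat Voss, Nkem. Of those, Nkem beat Yoon.

Yes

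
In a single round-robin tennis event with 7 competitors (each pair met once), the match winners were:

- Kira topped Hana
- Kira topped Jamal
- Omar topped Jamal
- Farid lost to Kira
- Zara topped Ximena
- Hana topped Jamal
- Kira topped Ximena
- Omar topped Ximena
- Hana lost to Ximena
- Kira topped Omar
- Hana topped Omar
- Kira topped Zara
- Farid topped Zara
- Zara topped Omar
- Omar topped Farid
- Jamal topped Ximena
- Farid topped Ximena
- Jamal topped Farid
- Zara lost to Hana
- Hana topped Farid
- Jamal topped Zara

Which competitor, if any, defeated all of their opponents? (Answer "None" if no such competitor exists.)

Kira has 6 wins out of 6 opponents — a perfect record.

Kira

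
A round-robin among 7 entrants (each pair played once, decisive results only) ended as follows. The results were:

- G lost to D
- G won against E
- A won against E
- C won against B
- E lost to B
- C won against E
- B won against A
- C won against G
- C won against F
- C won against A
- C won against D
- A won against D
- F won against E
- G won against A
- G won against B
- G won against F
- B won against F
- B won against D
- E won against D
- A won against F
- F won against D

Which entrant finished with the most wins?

C

Win totals: A 3, B 4, C 6, D 1, E 1, F 2, G 4.
C leads with 6 wins (next highest: 4).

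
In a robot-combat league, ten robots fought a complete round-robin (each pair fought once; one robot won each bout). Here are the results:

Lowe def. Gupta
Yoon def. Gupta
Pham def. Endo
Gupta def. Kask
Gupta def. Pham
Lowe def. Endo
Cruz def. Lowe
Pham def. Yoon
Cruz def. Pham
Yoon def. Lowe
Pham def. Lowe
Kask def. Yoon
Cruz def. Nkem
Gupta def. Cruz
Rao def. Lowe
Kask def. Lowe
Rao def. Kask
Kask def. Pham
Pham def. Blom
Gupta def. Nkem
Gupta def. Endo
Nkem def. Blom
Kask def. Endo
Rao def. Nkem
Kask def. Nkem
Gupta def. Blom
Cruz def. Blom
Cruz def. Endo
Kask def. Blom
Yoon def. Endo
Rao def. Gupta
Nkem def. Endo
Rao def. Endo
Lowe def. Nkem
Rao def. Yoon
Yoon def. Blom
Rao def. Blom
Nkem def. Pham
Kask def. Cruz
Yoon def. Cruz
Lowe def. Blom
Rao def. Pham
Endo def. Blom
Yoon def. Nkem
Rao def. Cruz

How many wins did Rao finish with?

Rao's results: beat Nkem, Pham, Kask, Yoon, Gupta, Blom, Endo, Cruz, Lowe; lost to no one.
That is 9 wins.

9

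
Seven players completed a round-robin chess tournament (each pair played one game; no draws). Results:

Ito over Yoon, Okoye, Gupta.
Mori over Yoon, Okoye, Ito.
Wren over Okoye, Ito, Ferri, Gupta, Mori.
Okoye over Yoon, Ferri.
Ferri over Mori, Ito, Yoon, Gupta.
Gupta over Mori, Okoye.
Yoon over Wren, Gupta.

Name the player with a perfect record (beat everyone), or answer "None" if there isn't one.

None

Highest win total is Wren with 5 (out of 6 possible).
Wren lost to Yoon, so no player went undefeated.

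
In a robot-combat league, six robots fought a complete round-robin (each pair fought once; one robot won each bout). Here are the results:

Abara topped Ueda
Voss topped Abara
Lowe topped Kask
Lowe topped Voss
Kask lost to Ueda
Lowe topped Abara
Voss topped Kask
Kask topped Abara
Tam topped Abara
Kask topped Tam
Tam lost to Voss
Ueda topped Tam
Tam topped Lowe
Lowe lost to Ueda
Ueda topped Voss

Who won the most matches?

Win totals: Ueda 4, Abara 1, Voss 3, Tam 2, Kask 2, Lowe 3.
Ueda leads with 4 wins (next highest: 3).

Ueda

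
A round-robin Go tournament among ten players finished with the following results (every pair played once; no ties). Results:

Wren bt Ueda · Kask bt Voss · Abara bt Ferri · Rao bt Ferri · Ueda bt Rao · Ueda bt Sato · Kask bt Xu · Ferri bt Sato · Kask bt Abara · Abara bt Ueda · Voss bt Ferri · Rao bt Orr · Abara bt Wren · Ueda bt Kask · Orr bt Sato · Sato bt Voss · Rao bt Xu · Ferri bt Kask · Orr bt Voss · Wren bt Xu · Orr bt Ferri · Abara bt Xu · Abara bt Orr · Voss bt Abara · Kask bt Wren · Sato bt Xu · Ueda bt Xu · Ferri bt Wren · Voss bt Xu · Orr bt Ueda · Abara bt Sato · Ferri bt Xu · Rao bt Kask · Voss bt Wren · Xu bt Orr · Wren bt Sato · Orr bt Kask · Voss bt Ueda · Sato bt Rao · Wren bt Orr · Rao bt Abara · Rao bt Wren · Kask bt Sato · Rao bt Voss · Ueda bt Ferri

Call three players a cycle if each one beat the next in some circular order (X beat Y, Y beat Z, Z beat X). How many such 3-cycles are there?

Win totals: Ueda 5, Voss 5, Abara 6, Orr 5, Ferri 4, Wren 4, Kask 5, Sato 3, Rao 7, Xu 1.
A player with w wins dominates both others in C(w,2) triples; summing gives 10 + 10 + 15 + 10 + 6 + 6 + 10 + 3 + 21 + 0 = 91 transitive triples.
Total triples C(10,3) = 120, so cyclic triples = 120 − 91 = 29.

29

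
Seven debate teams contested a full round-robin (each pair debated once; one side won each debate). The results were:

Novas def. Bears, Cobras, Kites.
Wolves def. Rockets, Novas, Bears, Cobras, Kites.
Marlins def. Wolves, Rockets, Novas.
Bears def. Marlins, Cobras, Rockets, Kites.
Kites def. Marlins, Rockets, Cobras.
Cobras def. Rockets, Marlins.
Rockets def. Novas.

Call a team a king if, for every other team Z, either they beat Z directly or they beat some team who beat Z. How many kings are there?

Kites cannot reach Bears in two steps.
Marlins reaches everyone (king).
Rockets cannot reach Marlins, Wolves in two steps.
Wolves reaches everyone (king).
Cobras cannot reach Kites, Bears in two steps.
Novas cannot reach Wolves in two steps.
Bears reaches everyone (king).
Kings: Marlins, Wolves, Bears — 3.

3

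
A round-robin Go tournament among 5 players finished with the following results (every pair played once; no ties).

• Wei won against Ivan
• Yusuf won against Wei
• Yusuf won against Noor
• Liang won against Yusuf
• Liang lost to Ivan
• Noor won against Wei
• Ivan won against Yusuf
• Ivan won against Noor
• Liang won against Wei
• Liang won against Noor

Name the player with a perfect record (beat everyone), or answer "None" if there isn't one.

None

Highest win total is Liang with 3 (out of 4 possible).
Liang lost to Ivan, so no player went undefeated.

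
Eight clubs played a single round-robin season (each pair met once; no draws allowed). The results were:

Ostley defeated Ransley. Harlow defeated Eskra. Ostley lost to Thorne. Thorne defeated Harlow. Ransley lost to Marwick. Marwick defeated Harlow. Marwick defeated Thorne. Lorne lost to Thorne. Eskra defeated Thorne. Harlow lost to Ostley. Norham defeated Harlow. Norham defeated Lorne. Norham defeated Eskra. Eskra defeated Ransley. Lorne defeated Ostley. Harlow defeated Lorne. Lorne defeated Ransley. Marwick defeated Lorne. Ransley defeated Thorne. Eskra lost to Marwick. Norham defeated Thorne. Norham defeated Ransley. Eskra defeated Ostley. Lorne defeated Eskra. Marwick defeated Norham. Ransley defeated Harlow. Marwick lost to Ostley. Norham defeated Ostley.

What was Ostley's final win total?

Ostley's results: beat Marwick, Harlow, Ransley; lost to Lorne, Norham, Eskra, Thorne.
That is 3 wins.

3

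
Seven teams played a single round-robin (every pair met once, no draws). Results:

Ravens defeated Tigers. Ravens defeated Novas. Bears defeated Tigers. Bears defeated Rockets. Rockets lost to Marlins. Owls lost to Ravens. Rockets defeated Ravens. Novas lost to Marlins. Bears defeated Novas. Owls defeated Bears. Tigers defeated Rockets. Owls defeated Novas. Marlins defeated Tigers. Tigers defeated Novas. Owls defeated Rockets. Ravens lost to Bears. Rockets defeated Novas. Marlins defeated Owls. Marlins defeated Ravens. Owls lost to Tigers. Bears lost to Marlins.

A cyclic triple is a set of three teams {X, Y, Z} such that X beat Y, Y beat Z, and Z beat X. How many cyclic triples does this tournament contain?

4

Win totals: Tigers 3, Marlins 6, Bears 4, Novas 0, Rockets 2, Owls 3, Ravens 3.
A team with w wins dominates both others in C(w,2) triples; summing gives 3 + 15 + 6 + 0 + 1 + 3 + 3 = 31 transitive triples.
Total triples C(7,3) = 35, so cyclic triples = 35 − 31 = 4.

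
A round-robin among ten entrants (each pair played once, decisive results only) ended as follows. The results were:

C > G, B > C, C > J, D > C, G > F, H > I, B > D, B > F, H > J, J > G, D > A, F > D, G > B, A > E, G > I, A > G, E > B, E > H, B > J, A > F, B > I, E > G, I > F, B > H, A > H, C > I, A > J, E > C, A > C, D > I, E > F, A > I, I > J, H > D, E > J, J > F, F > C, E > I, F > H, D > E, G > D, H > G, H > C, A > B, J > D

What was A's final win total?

8

A's results: beat B, C, E, F, G, H, I, J; lost to D.
That is 8 wins.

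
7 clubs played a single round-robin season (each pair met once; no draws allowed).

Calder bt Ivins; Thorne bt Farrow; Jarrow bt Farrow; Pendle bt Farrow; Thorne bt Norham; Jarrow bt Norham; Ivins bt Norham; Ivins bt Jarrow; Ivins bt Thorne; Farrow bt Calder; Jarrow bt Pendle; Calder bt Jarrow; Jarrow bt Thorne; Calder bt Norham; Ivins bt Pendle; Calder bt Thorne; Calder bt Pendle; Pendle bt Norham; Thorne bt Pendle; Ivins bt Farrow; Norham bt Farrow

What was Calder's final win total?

Calder's results: beat Jarrow, Pendle, Ivins, Thorne, Norham; lost to Farrow.
That is 5 wins.

5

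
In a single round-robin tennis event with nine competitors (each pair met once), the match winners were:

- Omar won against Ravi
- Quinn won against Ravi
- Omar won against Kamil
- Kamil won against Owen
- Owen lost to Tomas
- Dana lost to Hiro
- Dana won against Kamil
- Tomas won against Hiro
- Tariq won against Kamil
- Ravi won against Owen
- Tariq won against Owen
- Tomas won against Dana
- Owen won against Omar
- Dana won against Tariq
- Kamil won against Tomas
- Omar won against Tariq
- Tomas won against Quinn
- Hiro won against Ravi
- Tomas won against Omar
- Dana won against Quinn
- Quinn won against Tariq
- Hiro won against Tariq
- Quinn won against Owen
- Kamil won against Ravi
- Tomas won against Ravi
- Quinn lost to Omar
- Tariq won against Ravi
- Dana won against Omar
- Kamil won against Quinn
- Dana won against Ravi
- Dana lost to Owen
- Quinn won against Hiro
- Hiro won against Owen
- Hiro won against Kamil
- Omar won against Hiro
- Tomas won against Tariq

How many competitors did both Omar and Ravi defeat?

Omar beat: Kamil, Ravi, Tariq, Hiro, Quinn.
Ravi beat: Owen.
No one was beaten by both.

0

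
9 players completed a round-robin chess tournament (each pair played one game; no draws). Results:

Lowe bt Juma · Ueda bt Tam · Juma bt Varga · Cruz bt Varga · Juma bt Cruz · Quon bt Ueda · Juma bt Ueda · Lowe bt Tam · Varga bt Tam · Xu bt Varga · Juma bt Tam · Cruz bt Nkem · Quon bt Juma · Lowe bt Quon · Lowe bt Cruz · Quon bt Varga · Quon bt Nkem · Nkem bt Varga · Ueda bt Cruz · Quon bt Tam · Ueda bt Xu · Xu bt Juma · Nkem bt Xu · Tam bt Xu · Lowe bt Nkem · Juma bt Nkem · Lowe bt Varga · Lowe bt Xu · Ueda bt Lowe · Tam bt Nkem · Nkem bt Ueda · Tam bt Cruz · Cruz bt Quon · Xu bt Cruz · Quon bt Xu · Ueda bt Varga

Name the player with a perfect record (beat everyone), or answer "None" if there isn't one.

None

Highest win total is Lowe with 7 (out of 8 possible).
Lowe lost to Ueda, so no player went undefeated.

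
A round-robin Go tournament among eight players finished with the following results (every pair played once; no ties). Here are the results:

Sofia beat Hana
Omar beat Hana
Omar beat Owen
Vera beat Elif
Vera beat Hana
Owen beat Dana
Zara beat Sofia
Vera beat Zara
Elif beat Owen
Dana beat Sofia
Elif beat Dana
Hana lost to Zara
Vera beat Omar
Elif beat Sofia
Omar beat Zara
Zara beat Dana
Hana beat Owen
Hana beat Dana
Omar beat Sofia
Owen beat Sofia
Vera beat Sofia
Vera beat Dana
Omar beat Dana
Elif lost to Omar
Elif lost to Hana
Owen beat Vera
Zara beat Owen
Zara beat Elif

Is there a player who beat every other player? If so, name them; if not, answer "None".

None

Highest win total is Vera with 6 (out of 7 possible).
Vera lost to Owen, so no player went undefeated.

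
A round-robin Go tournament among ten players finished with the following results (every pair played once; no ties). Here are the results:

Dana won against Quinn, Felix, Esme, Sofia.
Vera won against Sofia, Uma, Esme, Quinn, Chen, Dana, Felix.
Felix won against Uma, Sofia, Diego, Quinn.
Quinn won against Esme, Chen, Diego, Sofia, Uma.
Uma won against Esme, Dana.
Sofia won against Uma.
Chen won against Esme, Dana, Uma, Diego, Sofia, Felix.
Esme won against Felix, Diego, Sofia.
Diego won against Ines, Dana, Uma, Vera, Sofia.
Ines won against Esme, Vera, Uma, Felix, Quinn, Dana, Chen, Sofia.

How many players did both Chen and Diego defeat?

Chen beat: Dana, Esme, Felix, Sofia, Diego, Uma.
Diego beat: Ines, Vera, Dana, Sofia, Uma.
Both beat: Dana, Sofia, Uma — 3.

3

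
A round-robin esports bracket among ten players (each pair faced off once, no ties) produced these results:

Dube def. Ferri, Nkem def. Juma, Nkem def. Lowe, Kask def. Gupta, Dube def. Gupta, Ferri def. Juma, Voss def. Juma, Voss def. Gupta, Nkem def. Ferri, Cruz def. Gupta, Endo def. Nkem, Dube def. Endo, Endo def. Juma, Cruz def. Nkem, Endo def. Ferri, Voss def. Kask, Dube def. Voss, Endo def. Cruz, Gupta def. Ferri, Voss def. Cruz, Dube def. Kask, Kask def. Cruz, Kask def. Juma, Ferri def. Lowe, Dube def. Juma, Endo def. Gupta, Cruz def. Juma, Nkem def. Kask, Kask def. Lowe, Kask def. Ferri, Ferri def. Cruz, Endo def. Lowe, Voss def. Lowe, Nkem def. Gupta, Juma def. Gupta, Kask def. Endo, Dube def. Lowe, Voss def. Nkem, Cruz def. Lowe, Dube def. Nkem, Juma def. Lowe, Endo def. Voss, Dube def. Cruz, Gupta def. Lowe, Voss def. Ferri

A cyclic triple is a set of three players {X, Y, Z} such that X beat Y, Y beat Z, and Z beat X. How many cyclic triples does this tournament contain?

6

Win totals: Juma 2, Kask 6, Ferri 3, Dube 9, Cruz 4, Voss 7, Nkem 5, Gupta 2, Lowe 0, Endo 7.
A player with w wins dominates both others in C(w,2) triples; summing gives 1 + 15 + 3 + 36 + 6 + 21 + 10 + 1 + 0 + 21 = 114 transitive triples.
Total triples C(10,3) = 120, so cyclic triples = 120 − 114 = 6.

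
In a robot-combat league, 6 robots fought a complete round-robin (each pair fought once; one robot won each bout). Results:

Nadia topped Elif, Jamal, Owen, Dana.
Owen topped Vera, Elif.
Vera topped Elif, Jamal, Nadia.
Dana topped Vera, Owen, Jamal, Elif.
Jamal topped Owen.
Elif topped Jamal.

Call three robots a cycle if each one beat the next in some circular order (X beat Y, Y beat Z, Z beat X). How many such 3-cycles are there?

4

Of the C(6,3) = 20 triples, the cyclic ones are: {Nadia, Vera, Owen}; {Nadia, Vera, Dana}; {Vera, Owen, Jamal}; {Owen, Jamal, Elif}.
That is 4.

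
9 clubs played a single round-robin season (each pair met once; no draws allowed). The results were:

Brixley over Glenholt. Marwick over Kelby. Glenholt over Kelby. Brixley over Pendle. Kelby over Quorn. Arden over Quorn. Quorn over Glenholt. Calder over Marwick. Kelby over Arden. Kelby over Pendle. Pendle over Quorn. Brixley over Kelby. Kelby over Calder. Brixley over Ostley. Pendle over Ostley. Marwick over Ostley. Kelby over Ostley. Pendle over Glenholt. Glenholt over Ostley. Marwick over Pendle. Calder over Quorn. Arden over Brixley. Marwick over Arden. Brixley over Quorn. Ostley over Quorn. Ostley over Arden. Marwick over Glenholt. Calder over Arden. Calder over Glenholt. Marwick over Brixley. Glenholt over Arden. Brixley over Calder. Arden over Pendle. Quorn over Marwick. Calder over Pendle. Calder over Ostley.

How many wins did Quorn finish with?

2

Quorn's results: beat Marwick, Glenholt; lost to Kelby, Calder, Ostley, Brixley, Arden, Pendle.
That is 2 wins.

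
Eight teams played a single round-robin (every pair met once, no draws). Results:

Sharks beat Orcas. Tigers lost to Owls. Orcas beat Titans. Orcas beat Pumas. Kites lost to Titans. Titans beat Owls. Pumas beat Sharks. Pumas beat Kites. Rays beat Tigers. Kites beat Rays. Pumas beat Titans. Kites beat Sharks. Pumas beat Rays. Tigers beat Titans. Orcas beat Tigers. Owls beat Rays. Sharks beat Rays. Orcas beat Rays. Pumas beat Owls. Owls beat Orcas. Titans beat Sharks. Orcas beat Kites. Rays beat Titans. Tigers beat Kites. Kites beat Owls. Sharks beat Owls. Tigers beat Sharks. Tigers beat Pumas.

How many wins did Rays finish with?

Rays' results: beat Titans, Tigers; lost to Pumas, Owls, Kites, Sharks, Orcas.
That is 2 wins.

2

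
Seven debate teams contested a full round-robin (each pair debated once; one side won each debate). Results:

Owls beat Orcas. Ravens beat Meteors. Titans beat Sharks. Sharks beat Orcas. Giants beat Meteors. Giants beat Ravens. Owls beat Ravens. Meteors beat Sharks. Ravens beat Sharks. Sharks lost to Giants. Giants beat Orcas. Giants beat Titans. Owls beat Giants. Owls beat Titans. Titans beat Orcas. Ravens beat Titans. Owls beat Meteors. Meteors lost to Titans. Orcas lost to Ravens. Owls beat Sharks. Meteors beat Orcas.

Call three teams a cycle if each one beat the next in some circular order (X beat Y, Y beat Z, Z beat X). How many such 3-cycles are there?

0

Win totals: Owls 6, Meteors 2, Sharks 1, Orcas 0, Giants 5, Ravens 4, Titans 3.
A team with w wins dominates both others in C(w,2) triples; summing gives 15 + 1 + 0 + 0 + 10 + 6 + 3 = 35 transitive triples.
Total triples C(7,3) = 35, so cyclic triples = 35 − 35 = 0.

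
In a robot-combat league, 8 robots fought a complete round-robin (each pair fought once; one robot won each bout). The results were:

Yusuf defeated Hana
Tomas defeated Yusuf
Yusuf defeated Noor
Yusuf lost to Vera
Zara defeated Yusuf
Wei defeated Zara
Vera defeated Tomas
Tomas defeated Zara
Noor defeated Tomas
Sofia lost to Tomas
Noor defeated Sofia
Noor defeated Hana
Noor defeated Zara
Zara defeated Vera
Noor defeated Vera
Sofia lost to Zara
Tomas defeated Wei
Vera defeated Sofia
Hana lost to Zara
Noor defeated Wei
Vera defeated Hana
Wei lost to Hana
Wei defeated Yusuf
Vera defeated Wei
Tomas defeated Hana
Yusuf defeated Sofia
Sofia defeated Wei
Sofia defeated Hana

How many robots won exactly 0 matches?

0

Win totals: Zara 4, Yusuf 3, Hana 1, Wei 2, Vera 5, Tomas 5, Sofia 2, Noor 6.
No robot has exactly 0 wins.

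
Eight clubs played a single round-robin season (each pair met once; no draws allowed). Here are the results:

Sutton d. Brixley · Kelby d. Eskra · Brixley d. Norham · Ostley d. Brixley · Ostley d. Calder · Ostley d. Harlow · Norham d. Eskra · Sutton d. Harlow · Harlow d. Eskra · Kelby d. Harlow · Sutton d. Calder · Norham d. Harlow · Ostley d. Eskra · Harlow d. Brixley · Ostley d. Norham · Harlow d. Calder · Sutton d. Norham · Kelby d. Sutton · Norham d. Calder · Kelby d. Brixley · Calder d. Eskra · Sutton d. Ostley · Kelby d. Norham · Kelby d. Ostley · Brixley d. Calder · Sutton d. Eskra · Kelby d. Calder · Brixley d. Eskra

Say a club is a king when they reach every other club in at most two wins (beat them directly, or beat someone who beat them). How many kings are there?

1

Kelby reaches everyone (king).
Ostley cannot reach Kelby, Sutton in two steps.
Norham cannot reach Kelby, Ostley, Sutton in two steps.
Brixley cannot reach Kelby, Ostley, Sutton in two steps.
Harlow cannot reach Kelby, Ostley, Sutton in two steps.
Calder cannot reach Kelby, Ostley, Norham, Brixley, Harlow, Sutton in two steps.
Sutton cannot reach Kelby in two steps.
Eskra cannot reach Kelby, Ostley, Norham, Brixley, Harlow, Calder, Sutton in two steps.
Kings: Kelby — 1.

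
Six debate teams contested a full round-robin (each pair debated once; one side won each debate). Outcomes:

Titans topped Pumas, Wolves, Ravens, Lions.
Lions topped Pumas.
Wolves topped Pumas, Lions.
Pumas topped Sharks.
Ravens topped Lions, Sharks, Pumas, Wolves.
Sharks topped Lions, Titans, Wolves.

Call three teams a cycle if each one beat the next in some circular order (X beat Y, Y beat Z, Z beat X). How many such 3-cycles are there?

Win totals: Ravens 4, Sharks 3, Wolves 2, Titans 4, Lions 1, Pumas 1.
A team with w wins dominates both others in C(w,2) triples; summing gives 6 + 3 + 1 + 6 + 0 + 0 = 16 transitive triples.
Total triples C(6,3) = 20, so cyclic triples = 20 − 16 = 4.

4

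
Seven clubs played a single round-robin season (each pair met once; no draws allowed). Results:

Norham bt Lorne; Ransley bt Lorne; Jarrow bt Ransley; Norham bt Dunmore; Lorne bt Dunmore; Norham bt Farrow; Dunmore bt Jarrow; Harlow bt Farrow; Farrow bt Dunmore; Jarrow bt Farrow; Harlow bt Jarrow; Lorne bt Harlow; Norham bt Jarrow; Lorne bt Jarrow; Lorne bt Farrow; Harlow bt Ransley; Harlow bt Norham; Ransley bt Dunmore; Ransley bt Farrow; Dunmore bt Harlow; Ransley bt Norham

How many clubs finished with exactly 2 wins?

Win totals: Dunmore 2, Ransley 4, Farrow 1, Norham 4, Jarrow 2, Lorne 4, Harlow 4.
Exactly 2: Dunmore, Jarrow — 2 clubs.

2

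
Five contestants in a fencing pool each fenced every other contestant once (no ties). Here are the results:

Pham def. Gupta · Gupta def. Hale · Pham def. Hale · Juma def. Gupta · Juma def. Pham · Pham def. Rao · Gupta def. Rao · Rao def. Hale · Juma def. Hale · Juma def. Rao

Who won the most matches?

Win totals: Rao 1, Hale 0, Juma 4, Pham 3, Gupta 2.
Juma leads with 4 wins (next highest: 3).

Juma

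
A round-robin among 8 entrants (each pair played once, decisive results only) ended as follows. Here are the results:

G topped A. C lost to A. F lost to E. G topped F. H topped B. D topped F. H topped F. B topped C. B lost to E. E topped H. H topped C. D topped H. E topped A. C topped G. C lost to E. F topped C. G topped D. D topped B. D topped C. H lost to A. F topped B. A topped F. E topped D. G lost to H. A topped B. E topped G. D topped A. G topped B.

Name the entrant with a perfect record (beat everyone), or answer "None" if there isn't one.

E

E has 7 wins out of 7 opponents — a perfect record.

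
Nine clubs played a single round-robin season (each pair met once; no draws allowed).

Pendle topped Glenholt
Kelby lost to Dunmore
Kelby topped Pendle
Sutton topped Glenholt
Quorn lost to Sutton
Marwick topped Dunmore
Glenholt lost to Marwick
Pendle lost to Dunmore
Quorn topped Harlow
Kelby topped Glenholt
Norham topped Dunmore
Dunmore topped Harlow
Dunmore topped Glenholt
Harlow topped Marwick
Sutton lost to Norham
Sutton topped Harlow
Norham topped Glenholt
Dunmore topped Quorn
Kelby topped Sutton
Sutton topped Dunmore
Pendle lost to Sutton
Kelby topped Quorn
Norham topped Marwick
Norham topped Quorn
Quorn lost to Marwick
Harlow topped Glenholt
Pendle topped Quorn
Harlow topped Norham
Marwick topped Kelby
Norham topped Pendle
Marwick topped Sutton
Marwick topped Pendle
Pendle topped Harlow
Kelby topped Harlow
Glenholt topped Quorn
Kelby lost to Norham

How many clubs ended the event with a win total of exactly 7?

1

Win totals: Sutton 5, Quorn 1, Pendle 3, Glenholt 1, Marwick 6, Norham 7, Dunmore 5, Kelby 5, Harlow 3.
Exactly 7: Norham — 1 club.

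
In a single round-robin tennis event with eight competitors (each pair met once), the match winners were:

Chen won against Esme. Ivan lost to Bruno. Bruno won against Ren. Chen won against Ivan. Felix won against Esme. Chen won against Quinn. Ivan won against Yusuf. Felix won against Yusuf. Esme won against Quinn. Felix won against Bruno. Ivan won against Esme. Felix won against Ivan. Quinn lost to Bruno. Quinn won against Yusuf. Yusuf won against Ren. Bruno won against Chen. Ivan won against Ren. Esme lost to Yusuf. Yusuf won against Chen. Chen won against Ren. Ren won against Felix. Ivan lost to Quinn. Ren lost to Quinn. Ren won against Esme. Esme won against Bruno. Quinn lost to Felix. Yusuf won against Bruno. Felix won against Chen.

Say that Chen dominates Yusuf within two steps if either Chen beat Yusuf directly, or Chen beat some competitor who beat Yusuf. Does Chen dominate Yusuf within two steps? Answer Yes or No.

Chen did not beat Yusuf directly.
Chen beat Quinn, Ivan, Ren, Esme. Of those, Quinn beat Yusuf.

Yes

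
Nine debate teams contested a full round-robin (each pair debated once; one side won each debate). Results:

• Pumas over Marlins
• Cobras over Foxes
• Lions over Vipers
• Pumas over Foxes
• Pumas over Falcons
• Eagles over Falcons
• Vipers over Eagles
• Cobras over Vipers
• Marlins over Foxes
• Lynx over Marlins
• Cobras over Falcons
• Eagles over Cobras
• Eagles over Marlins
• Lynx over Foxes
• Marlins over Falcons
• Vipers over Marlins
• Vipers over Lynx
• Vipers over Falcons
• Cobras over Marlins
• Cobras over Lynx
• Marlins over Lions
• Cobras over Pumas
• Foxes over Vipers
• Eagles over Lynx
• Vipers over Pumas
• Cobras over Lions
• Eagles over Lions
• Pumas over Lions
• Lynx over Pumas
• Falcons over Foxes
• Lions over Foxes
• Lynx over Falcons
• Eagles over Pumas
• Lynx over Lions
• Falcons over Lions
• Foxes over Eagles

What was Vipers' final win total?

5

Vipers' results: beat Marlins, Pumas, Lynx, Eagles, Falcons; lost to Foxes, Lions, Cobras.
That is 5 wins.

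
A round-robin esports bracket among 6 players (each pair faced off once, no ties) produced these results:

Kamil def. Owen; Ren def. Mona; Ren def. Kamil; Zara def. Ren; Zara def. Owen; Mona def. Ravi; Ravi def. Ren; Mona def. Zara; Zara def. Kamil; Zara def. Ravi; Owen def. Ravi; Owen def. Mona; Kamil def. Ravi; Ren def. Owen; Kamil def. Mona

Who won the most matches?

Win totals: Owen 2, Kamil 3, Ravi 1, Ren 3, Zara 4, Mona 2.
Zara leads with 4 wins (next highest: 3).

Zara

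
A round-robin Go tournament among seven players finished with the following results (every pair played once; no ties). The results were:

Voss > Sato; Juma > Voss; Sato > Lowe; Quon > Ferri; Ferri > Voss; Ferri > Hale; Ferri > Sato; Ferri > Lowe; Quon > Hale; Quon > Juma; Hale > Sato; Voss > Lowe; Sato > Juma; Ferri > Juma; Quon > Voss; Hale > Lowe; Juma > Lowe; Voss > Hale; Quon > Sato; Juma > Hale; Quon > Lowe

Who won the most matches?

Quon

Win totals: Ferri 5, Juma 3, Voss 3, Sato 2, Lowe 0, Hale 2, Quon 6.
Quon leads with 6 wins (next highest: 5).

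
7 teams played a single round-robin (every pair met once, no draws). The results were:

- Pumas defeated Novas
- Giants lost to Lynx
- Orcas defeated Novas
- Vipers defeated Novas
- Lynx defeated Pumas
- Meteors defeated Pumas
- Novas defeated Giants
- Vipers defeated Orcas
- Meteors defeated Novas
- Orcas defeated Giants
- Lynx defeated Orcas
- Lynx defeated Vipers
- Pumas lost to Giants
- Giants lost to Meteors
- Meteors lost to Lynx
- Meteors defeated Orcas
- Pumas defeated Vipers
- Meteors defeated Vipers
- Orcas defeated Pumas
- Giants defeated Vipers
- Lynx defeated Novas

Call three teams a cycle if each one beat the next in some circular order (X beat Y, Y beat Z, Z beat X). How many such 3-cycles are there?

Win totals: Novas 1, Giants 2, Orcas 3, Meteors 5, Vipers 2, Pumas 2, Lynx 6.
A team with w wins dominates both others in C(w,2) triples; summing gives 0 + 1 + 3 + 10 + 1 + 1 + 15 = 31 transitive triples.
Total triples C(7,3) = 35, so cyclic triples = 35 − 31 = 4.

4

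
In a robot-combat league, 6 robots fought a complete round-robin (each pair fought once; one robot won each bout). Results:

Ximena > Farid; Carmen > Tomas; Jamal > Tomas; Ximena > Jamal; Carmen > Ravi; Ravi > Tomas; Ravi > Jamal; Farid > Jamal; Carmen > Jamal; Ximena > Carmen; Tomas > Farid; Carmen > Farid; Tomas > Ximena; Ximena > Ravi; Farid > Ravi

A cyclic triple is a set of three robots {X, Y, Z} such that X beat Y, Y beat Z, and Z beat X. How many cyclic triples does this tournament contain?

5

Win totals: Ximena 4, Carmen 4, Jamal 1, Ravi 2, Tomas 2, Farid 2.
A robot with w wins dominates both others in C(w,2) triples; summing gives 6 + 6 + 0 + 1 + 1 + 1 = 15 transitive triples.
Total triples C(6,3) = 20, so cyclic triples = 20 − 15 = 5.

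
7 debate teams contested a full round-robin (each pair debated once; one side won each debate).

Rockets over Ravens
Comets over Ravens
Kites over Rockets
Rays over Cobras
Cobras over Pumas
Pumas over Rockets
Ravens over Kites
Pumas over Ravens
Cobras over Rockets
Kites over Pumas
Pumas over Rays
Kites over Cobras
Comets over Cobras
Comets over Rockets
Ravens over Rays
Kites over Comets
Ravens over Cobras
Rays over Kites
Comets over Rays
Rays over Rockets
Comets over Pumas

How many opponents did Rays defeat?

Rays' results: beat Cobras, Rockets, Kites; lost to Ravens, Pumas, Comets.
That is 3 wins.

3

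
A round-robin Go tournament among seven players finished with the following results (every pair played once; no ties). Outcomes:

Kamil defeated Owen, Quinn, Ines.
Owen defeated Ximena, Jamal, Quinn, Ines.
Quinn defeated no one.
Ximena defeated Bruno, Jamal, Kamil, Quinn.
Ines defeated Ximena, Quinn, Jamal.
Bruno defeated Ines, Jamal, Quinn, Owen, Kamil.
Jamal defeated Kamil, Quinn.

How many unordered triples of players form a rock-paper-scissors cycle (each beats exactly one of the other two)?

Win totals: Ines 3, Kamil 3, Bruno 5, Jamal 2, Quinn 0, Ximena 4, Owen 4.
A player with w wins dominates both others in C(w,2) triples; summing gives 3 + 3 + 10 + 1 + 0 + 6 + 6 = 29 transitive triples.
Total triples C(7,3) = 35, so cyclic triples = 35 − 29 = 6.

6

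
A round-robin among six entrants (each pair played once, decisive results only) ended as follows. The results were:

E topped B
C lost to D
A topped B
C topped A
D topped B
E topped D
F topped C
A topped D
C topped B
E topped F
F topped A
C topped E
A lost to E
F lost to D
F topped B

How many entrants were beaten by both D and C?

1

D beat: B, C, F.
C beat: A, B, E.
Both beat: B — 1.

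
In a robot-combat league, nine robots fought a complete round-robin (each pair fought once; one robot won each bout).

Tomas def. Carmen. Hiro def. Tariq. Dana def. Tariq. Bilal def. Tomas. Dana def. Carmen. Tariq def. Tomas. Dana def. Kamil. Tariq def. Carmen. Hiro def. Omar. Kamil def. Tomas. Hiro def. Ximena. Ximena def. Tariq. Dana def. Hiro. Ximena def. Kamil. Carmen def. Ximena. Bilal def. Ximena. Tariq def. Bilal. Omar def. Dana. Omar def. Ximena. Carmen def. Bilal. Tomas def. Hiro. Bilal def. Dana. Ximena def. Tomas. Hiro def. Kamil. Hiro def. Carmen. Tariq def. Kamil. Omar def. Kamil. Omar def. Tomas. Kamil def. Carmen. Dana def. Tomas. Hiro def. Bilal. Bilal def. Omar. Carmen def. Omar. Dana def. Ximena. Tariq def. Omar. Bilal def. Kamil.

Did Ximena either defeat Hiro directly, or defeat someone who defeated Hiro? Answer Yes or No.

Ximena did not beat Hiro directly.
Ximena beat Kamil, Tomas, Tariq. Of those, Tomas beat Hiro.

Yes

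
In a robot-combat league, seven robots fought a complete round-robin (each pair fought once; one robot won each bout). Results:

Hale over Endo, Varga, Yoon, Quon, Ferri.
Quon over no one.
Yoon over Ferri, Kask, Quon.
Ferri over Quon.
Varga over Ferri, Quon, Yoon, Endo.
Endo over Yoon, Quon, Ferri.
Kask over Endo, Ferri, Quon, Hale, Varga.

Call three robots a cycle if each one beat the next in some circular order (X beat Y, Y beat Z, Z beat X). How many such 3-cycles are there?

3

Win totals: Kask 5, Ferri 1, Hale 5, Varga 4, Yoon 3, Quon 0, Endo 3.
A robot with w wins dominates both others in C(w,2) triples; summing gives 10 + 0 + 10 + 6 + 3 + 0 + 3 = 32 transitive triples.
Total triples C(7,3) = 35, so cyclic triples = 35 − 32 = 3.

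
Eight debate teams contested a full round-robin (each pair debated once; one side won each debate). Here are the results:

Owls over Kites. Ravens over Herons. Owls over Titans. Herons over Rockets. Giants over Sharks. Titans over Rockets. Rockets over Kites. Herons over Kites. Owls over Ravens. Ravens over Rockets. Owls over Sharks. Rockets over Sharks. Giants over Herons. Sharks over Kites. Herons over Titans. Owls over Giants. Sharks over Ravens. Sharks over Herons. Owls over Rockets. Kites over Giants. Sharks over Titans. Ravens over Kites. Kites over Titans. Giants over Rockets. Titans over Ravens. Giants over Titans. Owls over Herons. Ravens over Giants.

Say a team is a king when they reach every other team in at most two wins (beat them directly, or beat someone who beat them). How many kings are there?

1

Ravens cannot reach Owls in two steps.
Giants cannot reach Owls in two steps.
Titans cannot reach Owls in two steps.
Kites cannot reach Owls in two steps.
Rockets cannot reach Owls in two steps.
Owls reaches everyone (king).
Herons cannot reach Owls in two steps.
Sharks cannot reach Owls in two steps.
Kings: Owls — 1.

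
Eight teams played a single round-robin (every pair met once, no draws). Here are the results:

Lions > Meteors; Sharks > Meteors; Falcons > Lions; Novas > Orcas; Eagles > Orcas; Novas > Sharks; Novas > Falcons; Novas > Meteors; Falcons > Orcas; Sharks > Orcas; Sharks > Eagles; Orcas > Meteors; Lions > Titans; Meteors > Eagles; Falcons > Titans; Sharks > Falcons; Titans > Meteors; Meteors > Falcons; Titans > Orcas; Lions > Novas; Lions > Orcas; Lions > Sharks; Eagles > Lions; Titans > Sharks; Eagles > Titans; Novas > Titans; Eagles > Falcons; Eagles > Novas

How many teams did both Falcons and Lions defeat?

2

Falcons beat: Titans, Orcas, Lions.
Lions beat: Meteors, Titans, Orcas, Sharks, Novas.
Both beat: Titans, Orcas — 2.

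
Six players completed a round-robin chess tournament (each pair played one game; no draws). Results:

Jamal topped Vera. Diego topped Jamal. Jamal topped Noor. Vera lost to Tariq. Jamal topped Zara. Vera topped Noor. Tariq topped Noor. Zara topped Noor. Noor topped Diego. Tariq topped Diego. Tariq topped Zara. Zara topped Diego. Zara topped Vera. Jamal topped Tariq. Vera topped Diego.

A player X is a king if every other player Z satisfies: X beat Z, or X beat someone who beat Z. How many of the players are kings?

Zara cannot reach Tariq in two steps.
Tariq reaches everyone (king).
Diego reaches everyone (king).
Jamal reaches everyone (king).
Noor cannot reach Zara, Tariq, Vera in two steps.
Vera cannot reach Zara, Tariq in two steps.
Kings: Tariq, Diego, Jamal — 3.

3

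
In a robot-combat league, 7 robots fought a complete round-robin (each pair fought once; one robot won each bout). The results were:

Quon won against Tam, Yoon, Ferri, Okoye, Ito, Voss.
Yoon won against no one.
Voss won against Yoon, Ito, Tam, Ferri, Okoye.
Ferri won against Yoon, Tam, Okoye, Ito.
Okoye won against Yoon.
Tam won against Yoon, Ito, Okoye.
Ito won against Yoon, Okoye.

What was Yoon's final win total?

Yoon's results: beat no one; lost to Quon, Tam, Ferri, Okoye, Voss, Ito.
That is 0 wins.

0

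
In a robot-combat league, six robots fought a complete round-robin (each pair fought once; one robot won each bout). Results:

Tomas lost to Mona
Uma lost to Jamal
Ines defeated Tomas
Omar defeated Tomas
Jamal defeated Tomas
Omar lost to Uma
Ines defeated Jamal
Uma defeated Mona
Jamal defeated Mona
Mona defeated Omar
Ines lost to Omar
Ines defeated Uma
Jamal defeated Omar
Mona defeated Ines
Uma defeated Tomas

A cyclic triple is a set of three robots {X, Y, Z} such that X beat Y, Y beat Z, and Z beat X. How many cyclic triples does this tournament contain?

Win totals: Ines 3, Jamal 4, Uma 3, Tomas 0, Omar 2, Mona 3.
A robot with w wins dominates both others in C(w,2) triples; summing gives 3 + 6 + 3 + 0 + 1 + 3 = 16 transitive triples.
Total triples C(6,3) = 20, so cyclic triples = 20 − 16 = 4.

4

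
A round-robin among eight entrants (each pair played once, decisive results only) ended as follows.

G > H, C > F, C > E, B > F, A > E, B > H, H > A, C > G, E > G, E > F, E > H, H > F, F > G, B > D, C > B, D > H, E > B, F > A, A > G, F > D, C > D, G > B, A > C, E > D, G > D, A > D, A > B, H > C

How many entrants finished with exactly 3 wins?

4

Win totals: A 5, B 3, C 5, D 1, E 5, F 3, G 3, H 3.
Exactly 3: B, F, G, H — 4 entrants.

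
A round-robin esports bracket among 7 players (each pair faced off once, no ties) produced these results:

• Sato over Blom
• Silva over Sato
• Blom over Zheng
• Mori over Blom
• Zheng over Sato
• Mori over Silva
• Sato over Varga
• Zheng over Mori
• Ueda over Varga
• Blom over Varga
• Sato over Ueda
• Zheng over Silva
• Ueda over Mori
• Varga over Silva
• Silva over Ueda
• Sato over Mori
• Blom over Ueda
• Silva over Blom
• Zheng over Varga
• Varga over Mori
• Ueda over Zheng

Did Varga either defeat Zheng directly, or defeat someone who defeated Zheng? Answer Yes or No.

No

Varga did not beat Zheng directly.
Varga beat Silva, Mori, but each of them lost to Zheng. No two-step path.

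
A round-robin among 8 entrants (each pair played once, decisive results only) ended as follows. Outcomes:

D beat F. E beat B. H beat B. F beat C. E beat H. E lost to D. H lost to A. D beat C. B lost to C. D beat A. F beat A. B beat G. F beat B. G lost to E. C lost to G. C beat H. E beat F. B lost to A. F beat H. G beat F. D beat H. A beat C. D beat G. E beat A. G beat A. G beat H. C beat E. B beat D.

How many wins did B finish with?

2

B's results: beat D, G; lost to A, C, E, F, H.
That is 2 wins.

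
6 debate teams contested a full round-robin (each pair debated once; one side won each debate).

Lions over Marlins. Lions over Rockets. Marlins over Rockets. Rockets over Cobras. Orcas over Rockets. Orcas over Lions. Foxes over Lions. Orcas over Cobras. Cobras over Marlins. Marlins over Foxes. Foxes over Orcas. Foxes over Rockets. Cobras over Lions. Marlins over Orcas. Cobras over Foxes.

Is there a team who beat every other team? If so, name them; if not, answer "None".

None

Highest win total is Orcas with 3 (out of 5 possible).
Orcas lost to Foxes, Marlins, so no team went undefeated.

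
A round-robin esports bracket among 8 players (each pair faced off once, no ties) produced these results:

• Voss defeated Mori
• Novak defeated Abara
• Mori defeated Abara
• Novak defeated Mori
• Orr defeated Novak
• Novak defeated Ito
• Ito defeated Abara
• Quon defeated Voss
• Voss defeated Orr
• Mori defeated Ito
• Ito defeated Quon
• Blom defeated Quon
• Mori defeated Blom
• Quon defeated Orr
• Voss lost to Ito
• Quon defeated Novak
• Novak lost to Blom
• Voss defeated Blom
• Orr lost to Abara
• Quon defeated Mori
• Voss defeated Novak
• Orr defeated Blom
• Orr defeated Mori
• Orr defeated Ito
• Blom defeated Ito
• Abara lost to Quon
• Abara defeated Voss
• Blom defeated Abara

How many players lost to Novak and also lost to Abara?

Novak beat: Abara, Mori, Ito.
Abara beat: Voss, Orr.
No one was beaten by both.

0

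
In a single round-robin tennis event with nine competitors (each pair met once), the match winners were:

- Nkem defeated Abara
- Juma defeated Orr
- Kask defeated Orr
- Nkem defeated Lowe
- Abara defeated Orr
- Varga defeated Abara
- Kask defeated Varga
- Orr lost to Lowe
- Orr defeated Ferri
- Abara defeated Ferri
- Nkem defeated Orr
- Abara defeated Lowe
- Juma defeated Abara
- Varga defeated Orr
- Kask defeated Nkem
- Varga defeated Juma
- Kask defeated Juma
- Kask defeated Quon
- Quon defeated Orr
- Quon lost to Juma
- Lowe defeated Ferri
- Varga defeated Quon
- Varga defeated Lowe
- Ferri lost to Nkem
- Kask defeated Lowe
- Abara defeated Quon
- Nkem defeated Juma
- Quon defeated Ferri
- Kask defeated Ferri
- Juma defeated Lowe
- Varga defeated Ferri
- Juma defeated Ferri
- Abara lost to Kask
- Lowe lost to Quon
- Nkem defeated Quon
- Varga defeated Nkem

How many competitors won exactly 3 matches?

1

Win totals: Kask 8, Quon 3, Nkem 6, Varga 7, Abara 4, Lowe 2, Ferri 0, Orr 1, Juma 5.
Exactly 3: Quon — 1 competitor.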